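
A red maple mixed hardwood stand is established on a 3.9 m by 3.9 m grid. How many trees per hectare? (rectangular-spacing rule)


Formula: TPH = 10000 m^2/ha / (spacing_x * spacing_y)
Area per tree = 3.9 m * 3.9 m = 15.21 m^2
TPH = 10000 / 15.21 = 657 trees/ha

657


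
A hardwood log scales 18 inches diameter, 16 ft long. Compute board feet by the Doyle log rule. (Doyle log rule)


Doyle: BF = (D - 4)^2 * L / 16
Adjusted diameter = 18 - 4 = 14 in
(D-4)^2 = 14^2 = 196
BF = 196 * 16 / 16 = 196 BF

196


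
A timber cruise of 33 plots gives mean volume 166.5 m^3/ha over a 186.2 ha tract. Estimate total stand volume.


Formula: Total Volume = Mean Volume per ha * Total Area
Total Volume = 166.5 m^3/ha * 186.2 ha
Total Volume = 31002 m^3

31002


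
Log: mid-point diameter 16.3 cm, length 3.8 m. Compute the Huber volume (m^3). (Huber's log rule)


Huber: V = Am * L,  Am = pi*(Dm/200)^2
Am = pi*(16.3/200)^2 = 0.020867 m^2
V = 0.020867*3.8 = 0.0793 m^3

0.0793


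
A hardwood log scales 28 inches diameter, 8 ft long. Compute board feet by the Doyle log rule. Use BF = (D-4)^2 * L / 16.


Doyle: BF = (D - 4)^2 * L / 16
Adjusted diameter = 28 - 4 = 24 in
(D-4)^2 = 24^2 = 576
BF = 576 * 8 / 16 = 288 BF

288


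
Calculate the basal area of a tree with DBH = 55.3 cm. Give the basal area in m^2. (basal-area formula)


Formula: BA = pi * (DBH/2)^2 / 10000  (cm^2 to m^2)
Radius = DBH/2 = 55.3/2 = 27.65 cm
BA = pi * 27.65^2 / 10000
   = 2401.8183 cm^2 / 10000
   = 0.2402 m^2

0.2402


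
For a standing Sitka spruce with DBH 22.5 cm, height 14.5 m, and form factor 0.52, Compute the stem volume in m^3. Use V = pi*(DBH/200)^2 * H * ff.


Formula: V = pi * (DBH/200)^2 * H * ff
Radius = DBH/200 = 22.5/200 = 0.1125 m
Radius^2 = 0.1125^2 = 0.01265625 m^2
V = pi * 0.01265625 * 14.5 * 0.52
V = 0.3 m^3

0.3


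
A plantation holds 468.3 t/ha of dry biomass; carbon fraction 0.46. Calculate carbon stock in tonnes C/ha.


Formula: Carbon Stock = Biomass * Carbon Fraction
C = 468.3 t/ha * 0.46
C = 215.4 t C/ha

215.4


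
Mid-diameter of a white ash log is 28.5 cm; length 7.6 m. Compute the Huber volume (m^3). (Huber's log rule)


Huber: V = Am * L,  Am = pi*(Dm/200)^2
Am = pi*(28.5/200)^2 = 0.063794 m^2
V = 0.063794*7.6 = 0.4848 m^3

0.4848


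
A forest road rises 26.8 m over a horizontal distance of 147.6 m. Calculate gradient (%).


Formula: Gradient = rise / run * 100
Gradient = 26.8 / 147.6 * 100 = 18.2%

18.2


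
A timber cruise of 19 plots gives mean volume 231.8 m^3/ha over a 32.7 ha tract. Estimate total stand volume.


Formula: Total Volume = Mean Volume per ha * Total Area
Total Volume = 231.8 m^3/ha * 32.7 ha
Total Volume = 7580 m^3

7580


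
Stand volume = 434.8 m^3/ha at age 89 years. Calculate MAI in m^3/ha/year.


Formula: MAI = Total Volume / Stand Age
MAI = 434.8 m^3/ha / 89 years
MAI = 4.89 m^3/ha/year

4.89


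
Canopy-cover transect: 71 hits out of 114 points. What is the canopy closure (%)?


Formula: Canopy closure = covered points / total points * 100
Closure = 71 / 114 * 100
Closure = 0.6228 * 100 = 62.3%

62.3


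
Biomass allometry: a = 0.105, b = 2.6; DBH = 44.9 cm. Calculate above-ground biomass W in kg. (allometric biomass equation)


Formula: W = a * DBH^b  (allometric power law)
DBH^b = 44.9^2.6 = 19762.4365
W = 0.105 * 19762.4365 = 2075.1 kg

2075.1


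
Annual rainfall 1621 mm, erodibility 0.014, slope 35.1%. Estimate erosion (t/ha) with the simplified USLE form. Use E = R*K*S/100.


Formula: E = R * K * S / 100  (simplified USLE)
R * K = 1621 * 0.014 = 22.694
E = 22.694 * 35.1 / 100 = 7.97 t/ha

7.97


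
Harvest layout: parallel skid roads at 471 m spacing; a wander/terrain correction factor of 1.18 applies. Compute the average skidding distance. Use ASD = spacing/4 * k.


Formula: ASD = (spacing / 4) * correction
Uncorrected distance = spacing / 4 = 471 / 4 = 117.75 m
ASD = 117.75 * 1.18 = 139 m

139


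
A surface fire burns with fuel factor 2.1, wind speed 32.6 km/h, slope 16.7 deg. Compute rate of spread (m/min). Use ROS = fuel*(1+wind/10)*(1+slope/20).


Formula: ROS = fuel * (1 + wind/10) * (1 + slope/20)
Wind factor = 1 + 32.6/10 = 4.26
Slope factor = 1 + 16.7/20 = 1.835
ROS = 2.1 * 4.26 * 1.835 = 16.42 m/min

16.42


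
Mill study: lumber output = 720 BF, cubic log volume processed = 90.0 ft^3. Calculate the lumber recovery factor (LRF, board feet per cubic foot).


Formula: LRF = Lumber Output (BF) / Log Input (ft^3)
LRF = 720 BF / 90.0 ft^3
LRF = 8.0 BF/ft^3

8.0


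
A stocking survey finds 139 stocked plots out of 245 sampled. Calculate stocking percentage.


Formula: Stocking % = stocked plots / total plots * 100
Stocking = 139 / 245 * 100
Stocking = 0.5673 * 100 = 56.7%

56.7


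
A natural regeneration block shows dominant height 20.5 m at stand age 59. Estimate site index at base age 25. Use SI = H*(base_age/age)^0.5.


Formula: SI = H_dom * (base_age / age)^0.5
Age ratio = 25 / 59 = 0.42373
sqrt(age_ratio) = 0.65094
SI = 20.5 * 0.65094 = 13.3 m

13.3


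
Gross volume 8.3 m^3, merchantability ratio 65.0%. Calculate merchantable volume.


Formula: MV = V_total * (merchantable_pct / 100)
Merchantable fraction = 65.0% / 100 = 0.65
MV = 8.3 m^3 * 0.65 = 5.395 m^3

5.395


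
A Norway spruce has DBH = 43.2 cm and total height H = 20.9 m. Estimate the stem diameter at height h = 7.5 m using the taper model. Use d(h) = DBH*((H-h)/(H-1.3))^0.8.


Taper: d(h) = DBH * ((H - h) / (H - 1.3))^0.8
Numerator = H - h = 20.9 - 7.5 = 13.4 m
Denominator = H - 1.3 = 20.9 - 1.3 = 19.6 m
Ratio = 13.4 / 19.6 = 0.68367
d = 43.2 * 0.68367^0.8 = 31.9 cm

31.9


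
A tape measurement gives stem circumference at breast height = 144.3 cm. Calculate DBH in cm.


Formula: DBH = C / pi
DBH = 144.3 / pi
pi = 3.14159...
DBH = 45.9 cm

45.9


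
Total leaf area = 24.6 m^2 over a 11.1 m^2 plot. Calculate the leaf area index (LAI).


Formula: LAI = total leaf area / ground area  (dimensionless)
LAI = 24.6 m^2 / 11.1 m^2
LAI = 2.22

2.22


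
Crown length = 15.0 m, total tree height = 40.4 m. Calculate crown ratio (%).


Formula: Crown Ratio = (Crown Length / Total Height) * 100
CR = (15.0 m / 40.4 m) * 100
CR = 0.3713 * 100 = 37.1%

37.1


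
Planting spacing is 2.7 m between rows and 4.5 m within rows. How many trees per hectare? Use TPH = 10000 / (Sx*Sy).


Formula: TPH = 10000 m^2/ha / (spacing_x * spacing_y)
Area per tree = 2.7 m * 4.5 m = 12.15 m^2
TPH = 10000 / 12.15 = 823 trees/ha

823


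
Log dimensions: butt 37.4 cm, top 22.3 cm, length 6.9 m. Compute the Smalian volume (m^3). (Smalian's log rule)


Smalian: V = (A1 + A2)/2 * L,  A = pi*(D/200)^2
A1 = pi*(37.4/200)^2 = 0.109858 m^2
A2 = pi*(22.3/200)^2 = 0.039057 m^2
V = (0.109858+0.039057)/2*6.9 = 0.5138 m^3

0.5138


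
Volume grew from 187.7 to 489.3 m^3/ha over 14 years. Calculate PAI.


Formula: PAI = (V_T2 - V_T1) / (T2 - T1)
Volume increment = 489.3 - 187.7 = 301.6 m^3/ha
PAI = 301.6 / 14 = 21.54 m^3/ha/year

21.54


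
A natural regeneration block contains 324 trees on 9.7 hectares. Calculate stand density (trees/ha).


Formula: Stand Density = N_trees / Area_ha
Density = 324 trees / 9.7 ha
Density = 33 trees/ha

33


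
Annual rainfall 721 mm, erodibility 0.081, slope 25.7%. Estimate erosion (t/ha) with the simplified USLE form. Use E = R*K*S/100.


Formula: E = R * K * S / 100  (simplified USLE)
R * K = 721 * 0.081 = 58.401
E = 58.401 * 25.7 / 100 = 15.01 t/ha

15.01


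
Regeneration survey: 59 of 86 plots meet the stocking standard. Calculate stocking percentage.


Formula: Stocking % = stocked plots / total plots * 100
Stocking = 59 / 86 * 100
Stocking = 0.686 * 100 = 68.6%

68.6


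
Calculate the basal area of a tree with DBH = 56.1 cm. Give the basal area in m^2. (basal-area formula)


Formula: BA = pi * (DBH/2)^2 / 10000  (cm^2 to m^2)
Radius = DBH/2 = 56.1/2 = 28.05 cm
BA = pi * 28.05^2 / 10000
   = 2471.813 cm^2 / 10000
   = 0.2472 m^2

0.2472


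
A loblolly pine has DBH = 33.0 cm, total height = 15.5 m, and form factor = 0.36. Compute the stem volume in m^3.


Formula: V = pi * (DBH/200)^2 * H * ff
Radius = DBH/200 = 33.0/200 = 0.165 m
Radius^2 = 0.165^2 = 0.027225 m^2
V = pi * 0.027225 * 15.5 * 0.36
V = 0.477 m^3

0.477


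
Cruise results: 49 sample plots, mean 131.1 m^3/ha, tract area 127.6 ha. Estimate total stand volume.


Formula: Total Volume = Mean Volume per ha * Total Area
Total Volume = 131.1 m^3/ha * 127.6 ha
Total Volume = 16728 m^3

16728


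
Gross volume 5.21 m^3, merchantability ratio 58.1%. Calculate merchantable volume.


Formula: MV = V_total * (merchantable_pct / 100)
Merchantable fraction = 58.1% / 100 = 0.581
MV = 5.21 m^3 * 0.581 = 3.027 m^3

3.027


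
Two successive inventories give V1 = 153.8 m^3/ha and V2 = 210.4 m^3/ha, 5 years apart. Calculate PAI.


Formula: PAI = (V_T2 - V_T1) / (T2 - T1)
Volume increment = 210.4 - 153.8 = 56.6 m^3/ha
PAI = 56.6 / 5 = 11.32 m^3/ha/year

11.32


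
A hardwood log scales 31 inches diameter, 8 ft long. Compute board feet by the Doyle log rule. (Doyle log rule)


Doyle: BF = (D - 4)^2 * L / 16
Adjusted diameter = 31 - 4 = 27 in
(D-4)^2 = 27^2 = 729
BF = 729 * 8 / 16 = 365 BF

365


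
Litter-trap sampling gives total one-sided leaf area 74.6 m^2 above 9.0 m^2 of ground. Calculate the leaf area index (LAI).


Formula: LAI = total leaf area / ground area  (dimensionless)
LAI = 74.6 m^2 / 9.0 m^2
LAI = 8.29

8.29


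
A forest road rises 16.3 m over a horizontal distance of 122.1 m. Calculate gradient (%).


Formula: Gradient = rise / run * 100
Gradient = 16.3 / 122.1 * 100 = 13.3%

13.3


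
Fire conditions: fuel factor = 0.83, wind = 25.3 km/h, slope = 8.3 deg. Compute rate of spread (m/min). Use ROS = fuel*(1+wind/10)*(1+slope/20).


Formula: ROS = fuel * (1 + wind/10) * (1 + slope/20)
Wind factor = 1 + 25.3/10 = 3.53
Slope factor = 1 + 8.3/20 = 1.415
ROS = 0.83 * 3.53 * 1.415 = 4.15 m/min

4.15


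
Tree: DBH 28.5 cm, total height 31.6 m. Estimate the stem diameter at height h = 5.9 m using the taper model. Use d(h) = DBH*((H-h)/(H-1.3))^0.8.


Taper: d(h) = DBH * ((H - h) / (H - 1.3))^0.8
Numerator = H - h = 31.6 - 5.9 = 25.7 m
Denominator = H - 1.3 = 31.6 - 1.3 = 30.3 m
Ratio = 25.7 / 30.3 = 0.84818
d = 28.5 * 0.84818^0.8 = 25.0 cm

25.0


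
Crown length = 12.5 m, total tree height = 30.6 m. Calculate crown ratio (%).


Formula: Crown Ratio = (Crown Length / Total Height) * 100
CR = (12.5 m / 30.6 m) * 100
CR = 0.4085 * 100 = 40.8%

40.8


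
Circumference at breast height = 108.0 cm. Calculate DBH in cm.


Formula: DBH = C / pi
DBH = 108.0 / pi
pi = 3.14159...
DBH = 34.4 cm

34.4


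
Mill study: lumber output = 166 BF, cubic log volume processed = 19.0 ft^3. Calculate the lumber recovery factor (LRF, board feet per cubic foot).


Formula: LRF = Lumber Output (BF) / Log Input (ft^3)
LRF = 166 BF / 19.0 ft^3
LRF = 8.74 BF/ft^3

8.74


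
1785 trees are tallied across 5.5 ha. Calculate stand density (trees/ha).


Formula: Stand Density = N_trees / Area_ha
Density = 1785 trees / 5.5 ha
Density = 325 trees/ha

325


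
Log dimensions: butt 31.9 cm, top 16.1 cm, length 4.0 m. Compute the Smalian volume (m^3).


Smalian: V = (A1 + A2)/2 * L,  A = pi*(D/200)^2
A1 = pi*(31.9/200)^2 = 0.079923 m^2
A2 = pi*(16.1/200)^2 = 0.020358 m^2
V = (0.079923+0.020358)/2*4.0 = 0.2006 m^3

0.2006


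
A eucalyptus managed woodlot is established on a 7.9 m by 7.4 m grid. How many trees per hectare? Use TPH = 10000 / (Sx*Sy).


Formula: TPH = 10000 m^2/ha / (spacing_x * spacing_y)
Area per tree = 7.9 m * 7.4 m = 58.46 m^2
TPH = 10000 / 58.46 = 171 trees/ha

171


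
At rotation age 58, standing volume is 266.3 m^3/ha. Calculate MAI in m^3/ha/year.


Formula: MAI = Total Volume / Stand Age
MAI = 266.3 m^3/ha / 58 years
MAI = 4.59 m^3/ha/year

4.59


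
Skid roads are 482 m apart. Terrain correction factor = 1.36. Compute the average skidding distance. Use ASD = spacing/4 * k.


Formula: ASD = (spacing / 4) * correction
Uncorrected distance = spacing / 4 = 482 / 4 = 120.5 m
ASD = 120.5 * 1.36 = 164 m

164


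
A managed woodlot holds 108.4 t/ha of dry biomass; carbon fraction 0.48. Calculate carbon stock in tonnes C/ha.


Formula: Carbon Stock = Biomass * Carbon Fraction
C = 108.4 t/ha * 0.48
C = 52.0 t C/ha

52.0


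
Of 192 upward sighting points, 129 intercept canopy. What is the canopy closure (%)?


Formula: Canopy closure = covered points / total points * 100
Closure = 129 / 192 * 100
Closure = 0.6719 * 100 = 67.2%

67.2


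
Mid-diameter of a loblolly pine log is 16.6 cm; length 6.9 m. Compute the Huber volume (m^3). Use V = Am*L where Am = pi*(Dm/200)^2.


Huber: V = Am * L,  Am = pi*(Dm/200)^2
Am = pi*(16.6/200)^2 = 0.021642 m^2
V = 0.021642*6.9 = 0.1493 m^3

0.1493


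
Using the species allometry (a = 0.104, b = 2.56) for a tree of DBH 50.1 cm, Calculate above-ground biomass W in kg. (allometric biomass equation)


Formula: W = a * DBH^b  (allometric power law)
DBH^b = 50.1^2.56 = 22469.0431
W = 0.104 * 22469.0431 = 2336.8 kg

2336.8


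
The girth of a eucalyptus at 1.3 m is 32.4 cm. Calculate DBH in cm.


Formula: DBH = C / pi
DBH = 32.4 / pi
pi = 3.14159...
DBH = 10.3 cm

10.3


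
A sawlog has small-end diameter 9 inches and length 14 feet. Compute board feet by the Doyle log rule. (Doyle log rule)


Doyle: BF = (D - 4)^2 * L / 16
Adjusted diameter = 9 - 4 = 5 in
(D-4)^2 = 5^2 = 25
BF = 25 * 14 / 16 = 22 BF

22


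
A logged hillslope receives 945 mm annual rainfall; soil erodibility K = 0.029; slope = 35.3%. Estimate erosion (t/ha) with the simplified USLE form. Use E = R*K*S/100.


Formula: E = R * K * S / 100  (simplified USLE)
R * K = 945 * 0.029 = 27.405
E = 27.405 * 35.3 / 100 = 9.67 t/ha

9.67


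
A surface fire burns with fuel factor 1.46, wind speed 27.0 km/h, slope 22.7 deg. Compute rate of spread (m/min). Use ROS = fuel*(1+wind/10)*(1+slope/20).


Formula: ROS = fuel * (1 + wind/10) * (1 + slope/20)
Wind factor = 1 + 27.0/10 = 3.7
Slope factor = 1 + 22.7/20 = 2.135
ROS = 1.46 * 3.7 * 2.135 = 11.53 m/min

11.53


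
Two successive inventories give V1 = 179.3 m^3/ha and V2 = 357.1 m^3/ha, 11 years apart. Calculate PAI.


Formula: PAI = (V_T2 - V_T1) / (T2 - T1)
Volume increment = 357.1 - 179.3 = 177.8 m^3/ha
PAI = 177.8 / 11 = 16.16 m^3/ha/year

16.16


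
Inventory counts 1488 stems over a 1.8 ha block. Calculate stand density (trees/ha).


Formula: Stand Density = N_trees / Area_ha
Density = 1488 trees / 1.8 ha
Density = 827 trees/ha

827


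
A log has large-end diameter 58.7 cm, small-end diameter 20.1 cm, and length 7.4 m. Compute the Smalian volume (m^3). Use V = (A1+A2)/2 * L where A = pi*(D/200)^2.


Smalian: V = (A1 + A2)/2 * L,  A = pi*(D/200)^2
A1 = pi*(58.7/200)^2 = 0.270624 m^2
A2 = pi*(20.1/200)^2 = 0.031731 m^2
V = (0.270624+0.031731)/2*7.4 = 1.1187 m^3

1.1187


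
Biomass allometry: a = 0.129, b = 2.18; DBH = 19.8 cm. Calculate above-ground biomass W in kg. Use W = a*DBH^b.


Formula: W = a * DBH^b  (allometric power law)
DBH^b = 19.8^2.18 = 671.0117
W = 0.129 * 671.0117 = 86.6 kg

86.6


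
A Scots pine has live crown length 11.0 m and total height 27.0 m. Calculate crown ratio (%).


Formula: Crown Ratio = (Crown Length / Total Height) * 100
CR = (11.0 m / 27.0 m) * 100
CR = 0.4074 * 100 = 40.7%

40.7


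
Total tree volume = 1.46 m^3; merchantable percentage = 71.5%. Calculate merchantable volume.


Formula: MV = V_total * (merchantable_pct / 100)
Merchantable fraction = 71.5% / 100 = 0.715
MV = 1.46 m^3 * 0.715 = 1.044 m^3

1.044


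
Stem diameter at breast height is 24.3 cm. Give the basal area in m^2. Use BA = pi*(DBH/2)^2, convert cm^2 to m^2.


Formula: BA = pi * (DBH/2)^2 / 10000  (cm^2 to m^2)
Radius = DBH/2 = 24.3/2 = 12.15 cm
BA = pi * 12.15^2 / 10000
   = 463.7698 cm^2 / 10000
   = 0.0464 m^2

0.0464


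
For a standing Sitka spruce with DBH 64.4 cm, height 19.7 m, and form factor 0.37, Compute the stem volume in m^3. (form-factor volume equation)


Formula: V = pi * (DBH/200)^2 * H * ff
Radius = DBH/200 = 64.4/200 = 0.322 m
Radius^2 = 0.322^2 = 0.103684 m^2
V = pi * 0.103684 * 19.7 * 0.37
V = 2.374 m^3

2.374


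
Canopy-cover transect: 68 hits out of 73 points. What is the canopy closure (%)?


Formula: Canopy closure = covered points / total points * 100
Closure = 68 / 73 * 100
Closure = 0.9315 * 100 = 93.2%

93.2


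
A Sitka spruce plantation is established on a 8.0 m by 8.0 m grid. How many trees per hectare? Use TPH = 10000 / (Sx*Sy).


Formula: TPH = 10000 m^2/ha / (spacing_x * spacing_y)
Area per tree = 8.0 m * 8.0 m = 64.0 m^2
TPH = 10000 / 64.0 = 156 trees/ha

156


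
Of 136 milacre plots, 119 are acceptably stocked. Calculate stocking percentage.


Formula: Stocking % = stocked plots / total plots * 100
Stocking = 119 / 136 * 100
Stocking = 0.875 * 100 = 87.5%

87.5


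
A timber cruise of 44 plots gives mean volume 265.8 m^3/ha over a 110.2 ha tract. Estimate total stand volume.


Formula: Total Volume = Mean Volume per ha * Total Area
Total Volume = 265.8 m^3/ha * 110.2 ha
Total Volume = 29291 m^3

29291


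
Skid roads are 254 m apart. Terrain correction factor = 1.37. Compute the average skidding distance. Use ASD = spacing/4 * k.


Formula: ASD = (spacing / 4) * correction
Uncorrected distance = spacing / 4 = 254 / 4 = 63.5 m
ASD = 63.5 * 1.37 = 87 m

87


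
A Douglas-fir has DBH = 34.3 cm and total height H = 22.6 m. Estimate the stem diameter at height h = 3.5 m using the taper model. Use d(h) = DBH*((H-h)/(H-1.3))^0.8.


Taper: d(h) = DBH * ((H - h) / (H - 1.3))^0.8
Numerator = H - h = 22.6 - 3.5 = 19.1 m
Denominator = H - 1.3 = 22.6 - 1.3 = 21.3 m
Ratio = 19.1 / 21.3 = 0.89671
d = 34.3 * 0.89671^0.8 = 31.4 cm

31.4


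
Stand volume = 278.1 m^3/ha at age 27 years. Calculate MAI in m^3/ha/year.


Formula: MAI = Total Volume / Stand Age
MAI = 278.1 m^3/ha / 27 years
MAI = 10.3 m^3/ha/year

10.3


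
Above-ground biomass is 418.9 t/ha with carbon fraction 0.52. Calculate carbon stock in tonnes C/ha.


Formula: Carbon Stock = Biomass * Carbon Fraction
C = 418.9 t/ha * 0.52
C = 217.8 t C/ha

217.8


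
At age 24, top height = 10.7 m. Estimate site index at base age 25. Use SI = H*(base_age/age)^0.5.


Formula: SI = H_dom * (base_age / age)^0.5
Age ratio = 25 / 24 = 1.04167
sqrt(age_ratio) = 1.02062
SI = 10.7 * 1.02062 = 10.9 m

10.9


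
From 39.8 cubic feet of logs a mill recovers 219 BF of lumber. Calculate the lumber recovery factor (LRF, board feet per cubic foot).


Formula: LRF = Lumber Output (BF) / Log Input (ft^3)
LRF = 219 BF / 39.8 ft^3
LRF = 5.5 BF/ft^3

5.5


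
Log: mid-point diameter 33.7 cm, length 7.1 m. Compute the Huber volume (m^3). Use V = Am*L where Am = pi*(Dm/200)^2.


Huber: V = Am * L,  Am = pi*(Dm/200)^2
Am = pi*(33.7/200)^2 = 0.089197 m^2
V = 0.089197*7.1 = 0.6333 m^3

0.6333


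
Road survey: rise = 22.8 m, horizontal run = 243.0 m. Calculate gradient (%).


Formula: Gradient = rise / run * 100
Gradient = 22.8 / 243.0 * 100 = 9.4%

9.4


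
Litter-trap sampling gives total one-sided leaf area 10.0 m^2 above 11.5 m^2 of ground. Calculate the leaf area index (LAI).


Formula: LAI = total leaf area / ground area  (dimensionless)
LAI = 10.0 m^2 / 11.5 m^2
LAI = 0.87

0.87


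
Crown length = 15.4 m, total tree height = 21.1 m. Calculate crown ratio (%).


Formula: Crown Ratio = (Crown Length / Total Height) * 100
CR = (15.4 m / 21.1 m) * 100
CR = 0.7299 * 100 = 73.0%

73.0


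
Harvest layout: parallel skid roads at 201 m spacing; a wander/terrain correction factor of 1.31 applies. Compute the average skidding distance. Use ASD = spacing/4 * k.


Formula: ASD = (spacing / 4) * correction
Uncorrected distance = spacing / 4 = 201 / 4 = 50.25 m
ASD = 50.25 * 1.31 = 66 m

66


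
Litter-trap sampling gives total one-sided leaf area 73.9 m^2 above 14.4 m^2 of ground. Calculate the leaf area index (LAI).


Formula: LAI = total leaf area / ground area  (dimensionless)
LAI = 73.9 m^2 / 14.4 m^2
LAI = 5.13

5.13


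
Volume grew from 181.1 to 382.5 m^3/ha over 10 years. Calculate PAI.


Formula: PAI = (V_T2 - V_T1) / (T2 - T1)
Volume increment = 382.5 - 181.1 = 201.4 m^3/ha
PAI = 201.4 / 10 = 20.14 m^3/ha/year

20.14


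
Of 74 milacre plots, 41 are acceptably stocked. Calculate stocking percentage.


Formula: Stocking % = stocked plots / total plots * 100
Stocking = 41 / 74 * 100
Stocking = 0.5541 * 100 = 55.4%

55.4


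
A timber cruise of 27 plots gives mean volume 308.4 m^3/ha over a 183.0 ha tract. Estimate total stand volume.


Formula: Total Volume = Mean Volume per ha * Total Area
Total Volume = 308.4 m^3/ha * 183.0 ha
Total Volume = 56437 m^3

56437


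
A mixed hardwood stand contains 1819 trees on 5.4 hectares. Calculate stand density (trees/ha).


Formula: Stand Density = N_trees / Area_ha
Density = 1819 trees / 5.4 ha
Density = 337 trees/ha

337


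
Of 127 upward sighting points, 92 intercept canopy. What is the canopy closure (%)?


Formula: Canopy closure = covered points / total points * 100
Closure = 92 / 127 * 100
Closure = 0.7244 * 100 = 72.4%

72.4


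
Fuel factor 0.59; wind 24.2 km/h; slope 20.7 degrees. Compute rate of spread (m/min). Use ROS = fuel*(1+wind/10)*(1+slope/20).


Formula: ROS = fuel * (1 + wind/10) * (1 + slope/20)
Wind factor = 1 + 24.2/10 = 3.42
Slope factor = 1 + 20.7/20 = 2.035
ROS = 0.59 * 3.42 * 2.035 = 4.11 m/min

4.11


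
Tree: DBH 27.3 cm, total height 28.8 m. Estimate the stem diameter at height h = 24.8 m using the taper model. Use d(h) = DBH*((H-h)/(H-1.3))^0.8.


Taper: d(h) = DBH * ((H - h) / (H - 1.3))^0.8
Numerator = H - h = 28.8 - 24.8 = 4.0 m
Denominator = H - 1.3 = 28.8 - 1.3 = 27.5 m
Ratio = 4.0 / 27.5 = 0.14545
d = 27.3 * 0.14545^0.8 = 5.8 cm

5.8


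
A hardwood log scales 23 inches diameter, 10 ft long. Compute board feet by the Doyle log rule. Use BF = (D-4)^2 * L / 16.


Doyle: BF = (D - 4)^2 * L / 16
Adjusted diameter = 23 - 4 = 19 in
(D-4)^2 = 19^2 = 361
BF = 361 * 10 / 16 = 226 BF

226


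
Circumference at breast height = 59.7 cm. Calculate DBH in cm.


Formula: DBH = C / pi
DBH = 59.7 / pi
pi = 3.14159...
DBH = 19.0 cm

19.0


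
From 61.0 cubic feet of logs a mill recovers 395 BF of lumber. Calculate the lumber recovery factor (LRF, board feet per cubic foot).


Formula: LRF = Lumber Output (BF) / Log Input (ft^3)
LRF = 395 BF / 61.0 ft^3
LRF = 6.48 BF/ft^3

6.48


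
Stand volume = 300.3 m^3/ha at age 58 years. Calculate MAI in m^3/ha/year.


Formula: MAI = Total Volume / Stand Age
MAI = 300.3 m^3/ha / 58 years
MAI = 5.18 m^3/ha/year

5.18


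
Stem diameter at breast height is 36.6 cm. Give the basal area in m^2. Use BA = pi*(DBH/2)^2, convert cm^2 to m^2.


Formula: BA = pi * (DBH/2)^2 / 10000  (cm^2 to m^2)
Radius = DBH/2 = 36.6/2 = 18.3 cm
BA = pi * 18.3^2 / 10000
   = 1052.088 cm^2 / 10000
   = 0.1052 m^2

0.1052


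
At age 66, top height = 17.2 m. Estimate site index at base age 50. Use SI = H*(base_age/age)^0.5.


Formula: SI = H_dom * (base_age / age)^0.5
Age ratio = 50 / 66 = 0.75758
sqrt(age_ratio) = 0.87039
SI = 17.2 * 0.87039 = 15.0 m

15.0


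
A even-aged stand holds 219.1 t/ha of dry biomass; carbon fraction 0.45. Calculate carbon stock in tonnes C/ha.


Formula: Carbon Stock = Biomass * Carbon Fraction
C = 219.1 t/ha * 0.45
C = 98.6 t C/ha

98.6


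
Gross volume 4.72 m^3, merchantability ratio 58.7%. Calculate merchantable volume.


Formula: MV = V_total * (merchantable_pct / 100)
Merchantable fraction = 58.7% / 100 = 0.587
MV = 4.72 m^3 * 0.587 = 2.771 m^3

2.771


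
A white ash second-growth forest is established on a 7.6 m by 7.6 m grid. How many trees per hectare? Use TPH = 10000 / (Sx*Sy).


Formula: TPH = 10000 m^2/ha / (spacing_x * spacing_y)
Area per tree = 7.6 m * 7.6 m = 57.76 m^2
TPH = 10000 / 57.76 = 173 trees/ha

173


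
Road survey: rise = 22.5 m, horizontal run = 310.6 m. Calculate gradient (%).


Formula: Gradient = rise / run * 100
Gradient = 22.5 / 310.6 * 100 = 7.2%

7.2


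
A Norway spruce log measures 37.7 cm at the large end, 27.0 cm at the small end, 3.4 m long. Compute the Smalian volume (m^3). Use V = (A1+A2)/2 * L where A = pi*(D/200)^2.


Smalian: V = (A1 + A2)/2 * L,  A = pi*(D/200)^2
A1 = pi*(37.7/200)^2 = 0.111628 m^2
A2 = pi*(27.0/200)^2 = 0.057256 m^2
V = (0.111628+0.057256)/2*3.4 = 0.2871 m^3

0.2871


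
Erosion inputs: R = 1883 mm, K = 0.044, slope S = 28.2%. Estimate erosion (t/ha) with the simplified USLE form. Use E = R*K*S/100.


Formula: E = R * K * S / 100  (simplified USLE)
R * K = 1883 * 0.044 = 82.852
E = 82.852 * 28.2 / 100 = 23.36 t/ha

23.36


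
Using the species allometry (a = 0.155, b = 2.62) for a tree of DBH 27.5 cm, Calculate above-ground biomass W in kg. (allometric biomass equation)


Formula: W = a * DBH^b  (allometric power law)
DBH^b = 27.5^2.62 = 5902.7129
W = 0.155 * 5902.7129 = 914.9 kg

914.9


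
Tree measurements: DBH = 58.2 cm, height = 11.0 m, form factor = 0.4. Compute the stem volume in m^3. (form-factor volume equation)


Formula: V = pi * (DBH/200)^2 * H * ff
Radius = DBH/200 = 58.2/200 = 0.291 m
Radius^2 = 0.291^2 = 0.084681 m^2
V = pi * 0.084681 * 11.0 * 0.4
V = 1.171 m^3

1.171


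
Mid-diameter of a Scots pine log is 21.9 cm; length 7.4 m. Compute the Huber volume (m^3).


Huber: V = Am * L,  Am = pi*(Dm/200)^2
Am = pi*(21.9/200)^2 = 0.037668 m^2
V = 0.037668*7.4 = 0.2787 m^3

0.2787


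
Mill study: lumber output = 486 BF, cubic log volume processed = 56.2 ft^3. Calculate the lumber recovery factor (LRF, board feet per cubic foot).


Formula: LRF = Lumber Output (BF) / Log Input (ft^3)
LRF = 486 BF / 56.2 ft^3
LRF = 8.65 BF/ft^3

8.65


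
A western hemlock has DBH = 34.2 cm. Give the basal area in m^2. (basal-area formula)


Formula: BA = pi * (DBH/2)^2 / 10000  (cm^2 to m^2)
Radius = DBH/2 = 34.2/2 = 17.1 cm
BA = pi * 17.1^2 / 10000
   = 918.6331 cm^2 / 10000
   = 0.0919 m^2

0.0919


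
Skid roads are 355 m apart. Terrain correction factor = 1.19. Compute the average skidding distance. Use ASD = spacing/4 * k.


Formula: ASD = (spacing / 4) * correction
Uncorrected distance = spacing / 4 = 355 / 4 = 88.75 m
ASD = 88.75 * 1.19 = 106 m

106


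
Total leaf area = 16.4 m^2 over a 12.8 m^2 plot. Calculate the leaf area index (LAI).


Formula: LAI = total leaf area / ground area  (dimensionless)
LAI = 16.4 m^2 / 12.8 m^2
LAI = 1.28

1.28


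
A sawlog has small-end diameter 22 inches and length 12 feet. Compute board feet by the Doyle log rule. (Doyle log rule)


Doyle: BF = (D - 4)^2 * L / 16
Adjusted diameter = 22 - 4 = 18 in
(D-4)^2 = 18^2 = 324
BF = 324 * 12 / 16 = 243 BF

243


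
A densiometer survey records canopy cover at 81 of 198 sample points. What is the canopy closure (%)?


Formula: Canopy closure = covered points / total points * 100
Closure = 81 / 198 * 100
Closure = 0.4091 * 100 = 40.9%

40.9


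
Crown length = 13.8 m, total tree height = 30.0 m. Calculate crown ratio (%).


Formula: Crown Ratio = (Crown Length / Total Height) * 100
CR = (13.8 m / 30.0 m) * 100
CR = 0.46 * 100 = 46.0%

46.0


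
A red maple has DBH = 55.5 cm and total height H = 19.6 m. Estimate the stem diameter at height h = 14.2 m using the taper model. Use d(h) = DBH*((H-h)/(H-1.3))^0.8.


Taper: d(h) = DBH * ((H - h) / (H - 1.3))^0.8
Numerator = H - h = 19.6 - 14.2 = 5.4 m
Denominator = H - 1.3 = 19.6 - 1.3 = 18.3 m
Ratio = 5.4 / 18.3 = 0.29508
d = 55.5 * 0.29508^0.8 = 20.9 cm

20.9


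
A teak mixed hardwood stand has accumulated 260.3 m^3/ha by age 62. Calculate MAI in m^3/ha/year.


Formula: MAI = Total Volume / Stand Age
MAI = 260.3 m^3/ha / 62 years
MAI = 4.2 m^3/ha/year

4.2


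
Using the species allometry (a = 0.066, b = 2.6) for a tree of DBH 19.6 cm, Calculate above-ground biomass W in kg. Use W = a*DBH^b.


Formula: W = a * DBH^b  (allometric power law)
DBH^b = 19.6^2.6 = 2290.1598
W = 0.066 * 2290.1598 = 151.2 kg

151.2


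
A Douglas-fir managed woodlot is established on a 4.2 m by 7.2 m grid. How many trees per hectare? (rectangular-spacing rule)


Formula: TPH = 10000 m^2/ha / (spacing_x * spacing_y)
Area per tree = 4.2 m * 7.2 m = 30.24 m^2
TPH = 10000 / 30.24 = 331 trees/ha

331


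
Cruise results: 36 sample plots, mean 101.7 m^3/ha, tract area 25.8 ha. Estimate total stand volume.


Formula: Total Volume = Mean Volume per ha * Total Area
Total Volume = 101.7 m^3/ha * 25.8 ha
Total Volume = 2624 m^3

2624


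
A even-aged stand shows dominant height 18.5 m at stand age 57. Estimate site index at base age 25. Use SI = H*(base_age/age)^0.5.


Formula: SI = H_dom * (base_age / age)^0.5
Age ratio = 25 / 57 = 0.4386
sqrt(age_ratio) = 0.66227
SI = 18.5 * 0.66227 = 12.3 m

12.3


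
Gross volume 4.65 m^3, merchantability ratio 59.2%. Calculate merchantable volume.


Formula: MV = V_total * (merchantable_pct / 100)
Merchantable fraction = 59.2% / 100 = 0.592
MV = 4.65 m^3 * 0.592 = 2.753 m^3

2.753


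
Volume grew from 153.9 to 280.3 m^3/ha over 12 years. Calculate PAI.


Formula: PAI = (V_T2 - V_T1) / (T2 - T1)
Volume increment = 280.3 - 153.9 = 126.4 m^3/ha
PAI = 126.4 / 12 = 10.53 m^3/ha/year

10.53


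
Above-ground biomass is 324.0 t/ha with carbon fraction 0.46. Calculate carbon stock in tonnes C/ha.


Formula: Carbon Stock = Biomass * Carbon Fraction
C = 324.0 t/ha * 0.46
C = 149.0 t C/ha

149.0


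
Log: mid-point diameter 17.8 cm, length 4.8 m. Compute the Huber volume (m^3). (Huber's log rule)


Huber: V = Am * L,  Am = pi*(Dm/200)^2
Am = pi*(17.8/200)^2 = 0.024885 m^2
V = 0.024885*4.8 = 0.1194 m^3

0.1194


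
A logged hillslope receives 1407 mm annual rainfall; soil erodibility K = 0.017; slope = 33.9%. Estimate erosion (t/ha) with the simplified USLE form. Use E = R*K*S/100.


Formula: E = R * K * S / 100  (simplified USLE)
R * K = 1407 * 0.017 = 23.919
E = 23.919 * 33.9 / 100 = 8.11 t/ha

8.11


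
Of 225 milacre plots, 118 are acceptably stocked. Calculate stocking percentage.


Formula: Stocking % = stocked plots / total plots * 100
Stocking = 118 / 225 * 100
Stocking = 0.5244 * 100 = 52.4%

52.4


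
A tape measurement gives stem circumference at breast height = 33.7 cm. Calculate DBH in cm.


Formula: DBH = C / pi
DBH = 33.7 / pi
pi = 3.14159...
DBH = 10.7 cm

10.7


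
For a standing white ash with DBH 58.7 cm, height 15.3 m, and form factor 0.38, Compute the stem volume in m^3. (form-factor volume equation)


Formula: V = pi * (DBH/200)^2 * H * ff
Radius = DBH/200 = 58.7/200 = 0.2935 m
Radius^2 = 0.2935^2 = 0.08614225 m^2
V = pi * 0.08614225 * 15.3 * 0.38
V = 1.573 m^3

1.573


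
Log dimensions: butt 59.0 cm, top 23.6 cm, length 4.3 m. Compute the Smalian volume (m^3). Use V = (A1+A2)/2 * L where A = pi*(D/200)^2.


Smalian: V = (A1 + A2)/2 * L,  A = pi*(D/200)^2
A1 = pi*(59.0/200)^2 = 0.273397 m^2
A2 = pi*(23.6/200)^2 = 0.043744 m^2
V = (0.273397+0.043744)/2*4.3 = 0.6819 m^3

0.6819


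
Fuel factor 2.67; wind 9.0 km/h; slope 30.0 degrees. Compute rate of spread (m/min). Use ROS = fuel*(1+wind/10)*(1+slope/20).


Formula: ROS = fuel * (1 + wind/10) * (1 + slope/20)
Wind factor = 1 + 9.0/10 = 1.9
Slope factor = 1 + 30.0/20 = 2.5
ROS = 2.67 * 1.9 * 2.5 = 12.68 m/min

12.68


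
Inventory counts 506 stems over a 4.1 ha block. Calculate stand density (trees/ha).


Formula: Stand Density = N_trees / Area_ha
Density = 506 trees / 4.1 ha
Density = 123 trees/ha

123


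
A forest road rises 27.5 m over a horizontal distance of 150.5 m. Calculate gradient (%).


Formula: Gradient = rise / run * 100
Gradient = 27.5 / 150.5 * 100 = 18.3%

18.3


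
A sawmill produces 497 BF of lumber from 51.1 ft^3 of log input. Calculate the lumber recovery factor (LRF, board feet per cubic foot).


Formula: LRF = Lumber Output (BF) / Log Input (ft^3)
LRF = 497 BF / 51.1 ft^3
LRF = 9.73 BF/ft^3

9.73


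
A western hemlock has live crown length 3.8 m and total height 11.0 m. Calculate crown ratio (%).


Formula: Crown Ratio = (Crown Length / Total Height) * 100
CR = (3.8 m / 11.0 m) * 100
CR = 0.3455 * 100 = 34.5%

34.5


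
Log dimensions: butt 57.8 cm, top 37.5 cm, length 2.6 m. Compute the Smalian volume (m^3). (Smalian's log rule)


Smalian: V = (A1 + A2)/2 * L,  A = pi*(D/200)^2
A1 = pi*(57.8/200)^2 = 0.262389 m^2
A2 = pi*(37.5/200)^2 = 0.110447 m^2
V = (0.262389+0.110447)/2*2.6 = 0.4847 m^3

0.4847


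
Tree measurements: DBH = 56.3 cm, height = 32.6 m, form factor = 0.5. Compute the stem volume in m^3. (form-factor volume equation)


Formula: V = pi * (DBH/200)^2 * H * ff
Radius = DBH/200 = 56.3/200 = 0.2815 m
Radius^2 = 0.2815^2 = 0.07924225 m^2
V = pi * 0.07924225 * 32.6 * 0.5
V = 4.058 m^3

4.058


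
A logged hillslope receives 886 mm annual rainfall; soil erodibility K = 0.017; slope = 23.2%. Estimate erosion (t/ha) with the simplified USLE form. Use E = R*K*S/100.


Formula: E = R * K * S / 100  (simplified USLE)
R * K = 886 * 0.017 = 15.062
E = 15.062 * 23.2 / 100 = 3.49 t/ha

3.49


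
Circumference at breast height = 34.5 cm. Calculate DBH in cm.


Formula: DBH = C / pi
DBH = 34.5 / pi
pi = 3.14159...
DBH = 11.0 cm

11.0


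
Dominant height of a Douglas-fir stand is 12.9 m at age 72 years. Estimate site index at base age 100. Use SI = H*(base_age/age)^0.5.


Formula: SI = H_dom * (base_age / age)^0.5
Age ratio = 100 / 72 = 1.38889
sqrt(age_ratio) = 1.17851
SI = 12.9 * 1.17851 = 15.2 m

15.2


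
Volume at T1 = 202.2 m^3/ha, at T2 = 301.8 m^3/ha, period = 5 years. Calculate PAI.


Formula: PAI = (V_T2 - V_T1) / (T2 - T1)
Volume increment = 301.8 - 202.2 = 99.6 m^3/ha
PAI = 99.6 / 5 = 19.92 m^3/ha/year

19.92


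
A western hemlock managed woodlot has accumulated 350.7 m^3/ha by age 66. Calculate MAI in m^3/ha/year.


Formula: MAI = Total Volume / Stand Age
MAI = 350.7 m^3/ha / 66 years
MAI = 5.31 m^3/ha/year

5.31


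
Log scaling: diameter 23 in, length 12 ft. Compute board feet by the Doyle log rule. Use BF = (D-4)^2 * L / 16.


Doyle: BF = (D - 4)^2 * L / 16
Adjusted diameter = 23 - 4 = 19 in
(D-4)^2 = 19^2 = 361
BF = 361 * 12 / 16 = 271 BF

271


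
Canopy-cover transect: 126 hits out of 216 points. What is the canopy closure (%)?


Formula: Canopy closure = covered points / total points * 100
Closure = 126 / 216 * 100
Closure = 0.5833 * 100 = 58.3%

58.3


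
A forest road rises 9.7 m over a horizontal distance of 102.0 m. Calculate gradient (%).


Formula: Gradient = rise / run * 100
Gradient = 9.7 / 102.0 * 100 = 9.5%

9.5


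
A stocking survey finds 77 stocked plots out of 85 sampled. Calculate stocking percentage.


Formula: Stocking % = stocked plots / total plots * 100
Stocking = 77 / 85 * 100
Stocking = 0.9059 * 100 = 90.6%

90.6


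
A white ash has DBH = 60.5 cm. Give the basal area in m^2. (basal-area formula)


Formula: BA = pi * (DBH/2)^2 / 10000  (cm^2 to m^2)
Radius = DBH/2 = 60.5/2 = 30.25 cm
BA = pi * 30.25^2 / 10000
   = 2874.7536 cm^2 / 10000
   = 0.2875 m^2

0.2875


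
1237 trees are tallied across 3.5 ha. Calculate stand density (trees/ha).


Formula: Stand Density = N_trees / Area_ha
Density = 1237 trees / 3.5 ha
Density = 353 trees/ha

353


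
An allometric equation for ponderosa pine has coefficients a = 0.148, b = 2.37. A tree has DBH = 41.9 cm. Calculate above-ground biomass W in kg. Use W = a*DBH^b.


Formula: W = a * DBH^b  (allometric power law)
DBH^b = 41.9^2.37 = 6992.7376
W = 0.148 * 6992.7376 = 1034.9 kg

1034.9


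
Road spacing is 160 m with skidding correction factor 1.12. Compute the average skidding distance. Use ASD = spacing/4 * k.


Formula: ASD = (spacing / 4) * correction
Uncorrected distance = spacing / 4 = 160 / 4 = 40 m
ASD = 40 * 1.12 = 45 m

45


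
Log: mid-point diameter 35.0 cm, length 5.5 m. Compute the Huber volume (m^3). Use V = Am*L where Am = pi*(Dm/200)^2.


Huber: V = Am * L,  Am = pi*(Dm/200)^2
Am = pi*(35.0/200)^2 = 0.096211 m^2
V = 0.096211*5.5 = 0.5292 m^3

0.5292


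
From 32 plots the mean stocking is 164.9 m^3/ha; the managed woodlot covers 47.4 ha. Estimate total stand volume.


Formula: Total Volume = Mean Volume per ha * Total Area
Total Volume = 164.9 m^3/ha * 47.4 ha
Total Volume = 7816 m^3

7816


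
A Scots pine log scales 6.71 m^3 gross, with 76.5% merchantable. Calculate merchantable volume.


Formula: MV = V_total * (merchantable_pct / 100)
Merchantable fraction = 76.5% / 100 = 0.765
MV = 6.71 m^3 * 0.765 = 5.133 m^3

5.133


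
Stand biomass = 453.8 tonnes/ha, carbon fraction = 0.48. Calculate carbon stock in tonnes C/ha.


Formula: Carbon Stock = Biomass * Carbon Fraction
C = 453.8 t/ha * 0.48
C = 217.8 t C/ha

217.8


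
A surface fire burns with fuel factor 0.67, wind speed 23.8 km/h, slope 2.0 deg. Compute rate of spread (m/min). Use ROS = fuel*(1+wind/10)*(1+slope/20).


Formula: ROS = fuel * (1 + wind/10) * (1 + slope/20)
Wind factor = 1 + 23.8/10 = 3.38
Slope factor = 1 + 2.0/20 = 1.1
ROS = 0.67 * 3.38 * 1.1 = 2.49 m/min

2.49


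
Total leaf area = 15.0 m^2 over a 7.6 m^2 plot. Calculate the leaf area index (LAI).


Formula: LAI = total leaf area / ground area  (dimensionless)
LAI = 15.0 m^2 / 7.6 m^2
LAI = 1.97

1.97


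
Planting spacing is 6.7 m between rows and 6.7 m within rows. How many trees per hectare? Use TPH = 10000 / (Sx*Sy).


Formula: TPH = 10000 m^2/ha / (spacing_x * spacing_y)
Area per tree = 6.7 m * 6.7 m = 44.89 m^2
TPH = 10000 / 44.89 = 223 trees/ha

223


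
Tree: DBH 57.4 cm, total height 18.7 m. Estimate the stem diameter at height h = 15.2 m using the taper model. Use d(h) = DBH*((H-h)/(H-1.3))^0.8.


Taper: d(h) = DBH * ((H - h) / (H - 1.3))^0.8
Numerator = H - h = 18.7 - 15.2 = 3.5 m
Denominator = H - 1.3 = 18.7 - 1.3 = 17.4 m
Ratio = 3.5 / 17.4 = 0.20115
d = 57.4 * 0.20115^0.8 = 15.9 cm

15.9


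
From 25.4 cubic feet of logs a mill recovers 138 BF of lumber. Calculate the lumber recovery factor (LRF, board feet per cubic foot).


Formula: LRF = Lumber Output (BF) / Log Input (ft^3)
LRF = 138 BF / 25.4 ft^3
LRF = 5.43 BF/ft^3

5.43


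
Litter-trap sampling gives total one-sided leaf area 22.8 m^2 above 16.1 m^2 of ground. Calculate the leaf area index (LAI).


Formula: LAI = total leaf area / ground area  (dimensionless)
LAI = 22.8 m^2 / 16.1 m^2
LAI = 1.42

1.42


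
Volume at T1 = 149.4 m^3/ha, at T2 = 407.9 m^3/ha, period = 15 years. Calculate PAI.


Formula: PAI = (V_T2 - V_T1) / (T2 - T1)
Volume increment = 407.9 - 149.4 = 258.5 m^3/ha
PAI = 258.5 / 15 = 17.23 m^3/ha/year

17.23


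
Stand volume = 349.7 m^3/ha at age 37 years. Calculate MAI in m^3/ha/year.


Formula: MAI = Total Volume / Stand Age
MAI = 349.7 m^3/ha / 37 years
MAI = 9.45 m^3/ha/year

9.45


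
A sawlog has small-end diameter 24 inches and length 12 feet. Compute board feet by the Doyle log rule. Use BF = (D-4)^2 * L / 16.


Doyle: BF = (D - 4)^2 * L / 16
Adjusted diameter = 24 - 4 = 20 in
(D-4)^2 = 20^2 = 400
BF = 400 * 12 / 16 = 300 BF

300


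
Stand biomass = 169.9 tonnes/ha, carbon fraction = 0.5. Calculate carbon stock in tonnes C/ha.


Formula: Carbon Stock = Biomass * Carbon Fraction
C = 169.9 t/ha * 0.5
C = 85.0 t C/ha

85.0


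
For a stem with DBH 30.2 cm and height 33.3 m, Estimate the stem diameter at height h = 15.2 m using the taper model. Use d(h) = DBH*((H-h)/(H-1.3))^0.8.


Taper: d(h) = DBH * ((H - h) / (H - 1.3))^0.8
Numerator = H - h = 33.3 - 15.2 = 18.1 m
Denominator = H - 1.3 = 33.3 - 1.3 = 32.0 m
Ratio = 18.1 / 32.0 = 0.56563
d = 30.2 * 0.56563^0.8 = 19.1 cm

19.1
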